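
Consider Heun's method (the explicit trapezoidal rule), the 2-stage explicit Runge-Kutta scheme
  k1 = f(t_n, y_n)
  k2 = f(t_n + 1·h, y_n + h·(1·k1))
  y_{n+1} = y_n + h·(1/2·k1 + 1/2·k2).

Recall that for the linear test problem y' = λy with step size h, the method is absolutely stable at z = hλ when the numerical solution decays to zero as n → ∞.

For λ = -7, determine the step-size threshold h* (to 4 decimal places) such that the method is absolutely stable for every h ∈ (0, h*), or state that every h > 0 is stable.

(-2.0000,0); λ=-7 ⇒ h* = 0.2857.

Test eqn y'=λy, z=hλ:
  order 2, 2-stage ⇒ R(z)=1+z+z^2/2
  (e.g. R(-1.05)=0.50125, |R|=0.50125)

Boundary: |R(x)|=1, x<0.
x=-1.05: |R|=0.5012
|R(-1.74)|=0.7738 |R(-1.51)|=0.6300 |R(-1.24)|=0.5288
Bisect:
  x_lo=-2.6239 |R|=1.8185  x_hi=-0.1200 |R|=0.8872
  mid=-1.37198 |R|=0.56918 →hi
  mid=-1.99794 |R|=0.99795 →hi
  mid=-2.31093 |R|=1.35926 →lo
  mid=-2.15443 |R|=1.16636 →lo
  mid=-2.07619 |R|=1.07909 →lo
  mid=-2.03707 |R|=1.03775 →lo
  mid=-2.01750 |R|=1.01766 →lo
  mid=-2.00772 |R|=1.00775 →lo
  ...
  [-2.00008,-1.99993] ⇒ x*=-2.0000
Interval (-2.0000, 0).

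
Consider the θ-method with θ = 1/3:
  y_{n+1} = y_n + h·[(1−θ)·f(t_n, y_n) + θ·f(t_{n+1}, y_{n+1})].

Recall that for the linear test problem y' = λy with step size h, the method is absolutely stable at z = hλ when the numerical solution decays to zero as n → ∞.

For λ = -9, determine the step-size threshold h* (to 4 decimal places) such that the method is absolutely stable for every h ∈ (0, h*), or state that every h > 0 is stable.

On y'=λy, z=hλ:
  y_{n+1} = y_n + z·[2/3·y_n + 1/3·y_{n+1}] ⇒ (1 − 1/3z)y_{n+1} = (1 + 2/3z)y_n
  ⇒ R(z) = (1 + 2/3z)/(1 − 1/3z).

Solve |R(x)|<1 on ℝ⁻.
x=-1.36: |R|=0.0642
R=−1: 1+2/3x = −1+1/3x ⇒ -1/3x=2 ⇒ x=2/(-1/3)=-6.0000
Confirm numerically:
  x=-5.627: |R|=0.95676 <1
  x=-5.491: |R|=0.94005 <1
  x=-3.724: |R|=0.66151 <1
  x=-3.368: |R|=0.58668 <1
  x=-6.480: |R|=1.05063 >1
  x=-6.477: |R|=1.05033 >1
  x=-6.073: |R|=1.00805 >1
Stable set (-6.0000, 0).

(-6.0000,0); λ=-9 ⇒ h* = (6)/9 = 0.6667.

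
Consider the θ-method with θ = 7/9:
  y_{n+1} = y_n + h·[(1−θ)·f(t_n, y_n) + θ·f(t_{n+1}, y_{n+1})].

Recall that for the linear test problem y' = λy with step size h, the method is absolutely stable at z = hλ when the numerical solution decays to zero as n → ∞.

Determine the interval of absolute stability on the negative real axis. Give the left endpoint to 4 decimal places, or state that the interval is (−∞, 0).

interval (−∞, 0).

Test eqn y'=λy, z=hλ:
  y_{n+1} = y_n + z·[2/9·y_n + 7/9·y_{n+1}] ⇒ (1 − 7/9z)y_{n+1} = (1 + 2/9z)y_n
  R(z) = (1 + 2/9z)/(1 − 7/9z).

Need |R(x)|<1, x<0.
x=-1.12: |R|=0.4014
x=-2: |R|=0.2174
x=-10: |R|=0.1392
x=-100: |R|=0.2694
θ=7/9≥1/2 ⇒ |1+2/9x|<|1−7/9x| ∀x<0 ⇒ stable on all of ℝ⁻.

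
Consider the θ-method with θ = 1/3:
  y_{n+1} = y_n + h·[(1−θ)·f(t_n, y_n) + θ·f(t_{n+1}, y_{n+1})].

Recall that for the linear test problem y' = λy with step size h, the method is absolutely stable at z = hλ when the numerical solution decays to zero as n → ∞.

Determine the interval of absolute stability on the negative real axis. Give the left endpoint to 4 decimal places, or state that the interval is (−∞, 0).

(-6.0000, 0).

On y'=λy, z=hλ:
  y_{n+1} = y_n + z·[2/3·y_n + 1/3·y_{n+1}] ⇒ (1 − 1/3z)y_{n+1} = (1 + 2/3z)y_n
  Hence R(z) = (1 + 2/3z)/(1 − 1/3z).

Solve |R(x)|<1 on ℝ⁻.
x=-0.63: |R|=0.4793
R=−1: 1+2/3x = −1+1/3x ⇒ -1/3x=2 ⇒ x=2/(-1/3)=-6.0000
Confirm numerically:
  x=-4.858: |R|=0.85467 <1
  x=-4.310: |R|=0.76881 <1
  x=-2.827: |R|=0.45547 <1
  x=-2.675: |R|=0.41410 <1
  x=-6.465: |R|=1.04913 >1
  x=-6.441: |R|=1.04671 >1
  x=-6.439: |R|=1.04651 >1
So |R|<1 on (-6.0000, 0).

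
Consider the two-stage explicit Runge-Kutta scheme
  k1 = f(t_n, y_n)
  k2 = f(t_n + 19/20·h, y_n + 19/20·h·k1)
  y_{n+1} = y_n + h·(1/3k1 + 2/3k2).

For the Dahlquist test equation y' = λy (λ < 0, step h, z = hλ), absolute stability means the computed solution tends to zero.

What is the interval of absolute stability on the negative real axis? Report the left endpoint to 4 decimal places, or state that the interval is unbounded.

On y'=λy, z=hλ:
  k1=λy_n ⇒ h·k1=z·y_n;  k2=λ(1+19/20z)y_n ⇒ h·k2=z(1+19/20z)y_n
  y_{n+1}/y_n = 1 + 1/3z + 2/3z(1+19/20z) = 1 + z + 19/30z²
  R(z) = 1 + z + 19/30z².

Boundary: |R(x)|=1, x<0.
x=-1.21: |R|=0.7173
R=1: x+19/30x²=0 ⇒ x=−30/19=-1.5789; min R=1−1/(4·19/30)=0.6053>−1
Confirm numerically:
  x=-1.546: |R|=0.96774 <1
  x=-1.062: |R|=0.65230 <1
  x=-0.939: |R|=0.61942 <1
  x=-2.144: |R|=1.76727 >1
  x=-1.608: |R|=1.02959 >1
Interval (-1.5789, 0).

z∈(-1.5789,0).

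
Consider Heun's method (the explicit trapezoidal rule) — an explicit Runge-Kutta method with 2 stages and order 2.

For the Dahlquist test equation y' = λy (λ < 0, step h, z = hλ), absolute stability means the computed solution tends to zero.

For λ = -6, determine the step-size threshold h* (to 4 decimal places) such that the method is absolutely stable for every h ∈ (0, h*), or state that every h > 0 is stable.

(-2.0000,0); λ=-6 ⇒ h* = 0.3333.

With y'=λy (z=hλ):
  order 2, 2-stage ⇒ R(z)=1+z+z^2/2
  (e.g. R(-0.51)=0.62005, |R|=0.62005)

Boundary: |R(x)|=1, x<0.
x=-0.51: |R|=0.6200
|R(-2.08)|=1.0832 |R(-2.01)|=1.0100 |R(-1.39)|=0.5760
Bisect:
  x_lo=-2.3559 |R|=1.4192  x_hi=-0.0973 |R|=0.9075
  mid=-1.22656 |R|=0.52567 →hi
  mid=-1.79121 |R|=0.81301 →hi
  mid=-2.07354 |R|=1.07625 →lo
  mid=-1.93238 |R|=0.93466 →hi
  mid=-2.00296 |R|=1.00296 →lo
  mid=-1.96767 |R|=0.96819 →hi
  mid=-1.98531 |R|=0.98542 →hi
  mid=-1.99414 |R|=0.99415 →hi
  mid=-1.99855 |R|=0.99855 →hi
  ...
  [-2.00006,-1.99993] ⇒ x*=-2.0000
Interval (-2.0000, 0).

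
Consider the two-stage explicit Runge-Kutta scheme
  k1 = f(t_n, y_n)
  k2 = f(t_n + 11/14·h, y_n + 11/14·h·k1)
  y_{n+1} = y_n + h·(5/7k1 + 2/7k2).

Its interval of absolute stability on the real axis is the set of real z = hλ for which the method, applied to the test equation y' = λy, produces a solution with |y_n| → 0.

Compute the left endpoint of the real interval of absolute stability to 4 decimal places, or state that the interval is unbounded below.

With y'=λy (z=hλ):
  k1=λy_n ⇒ h·k1=z·y_n;  k2=λ(1+11/14z)y_n ⇒ h·k2=z(1+11/14z)y_n
  y_{n+1}/y_n = 1 + 5/7z + 2/7z(1+11/14z) = 1 + z + 11/49z²
  ⇒ R(z) = 1 + z + 11/49z².

Need |R(x)|<1, x<0.
x=-0.68: |R|=0.4238
R=1: x+11/49x²=0 ⇒ x=−49/11=-4.4545; min R=1−1/(4·11/49)=-0.1136>−1
Confirm numerically:
  x=-4.268: |R|=0.82127 <1
  x=-4.154: |R|=0.71973 <1
  x=-3.644: |R|=0.33694 <1
  x=-2.198: |R|=0.11344 <1
  x=-4.753: |R|=1.31845 >1
  x=-4.737: |R|=1.30036 >1
  x=-4.629: |R|=1.18129 >1
Stable set (-4.4545, 0).

left endpoint -4.4545.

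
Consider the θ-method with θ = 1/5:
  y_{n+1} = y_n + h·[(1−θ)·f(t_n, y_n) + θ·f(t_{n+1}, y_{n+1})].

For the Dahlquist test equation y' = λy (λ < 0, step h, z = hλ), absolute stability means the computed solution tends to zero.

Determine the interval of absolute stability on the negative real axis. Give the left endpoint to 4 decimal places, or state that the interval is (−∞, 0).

z∈(-3.3333,0).

Test eqn y'=λy, z=hλ:
  y_{n+1} = y_n + z·[4/5·y_n + 1/5·y_{n+1}] ⇒ (1 − 1/5z)y_{n+1} = (1 + 4/5z)y_n
  Hence R(z) = (1 + 4/5z)/(1 − 1/5z).

Solve |R(x)|<1 on ℝ⁻.
x=-1.44: |R|=0.1180
R=−1: 1+4/5x = −1+1/5x ⇒ -3/5x=2 ⇒ x=2/(-3/5)=-3.3333
Confirm numerically:
  x=-3.279: |R|=0.98031 <1
  x=-2.784: |R|=0.78828 <1
  x=-1.949: |R|=0.40236 <1
  x=-3.671: |R|=1.11683 >1
  x=-3.420: |R|=1.03088 >1
  x=-3.410: |R|=1.02735 >1
Interval (-3.3333, 0).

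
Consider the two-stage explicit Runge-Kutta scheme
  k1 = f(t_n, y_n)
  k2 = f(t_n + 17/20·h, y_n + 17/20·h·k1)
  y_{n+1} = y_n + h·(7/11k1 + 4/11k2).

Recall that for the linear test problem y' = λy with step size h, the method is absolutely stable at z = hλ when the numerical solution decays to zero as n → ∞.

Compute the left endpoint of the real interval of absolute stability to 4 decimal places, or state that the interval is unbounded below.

z* = -3.2353.

Set f=λy, z=hλ:
  k1=λy_n ⇒ h·k1=z·y_n;  k2=λ(1+17/20z)y_n ⇒ h·k2=z(1+17/20z)y_n
  y_{n+1}/y_n = 1 + 7/11z + 4/11z(1+17/20z) = 1 + z + 17/55z²
  R(z) = 1 + z + 17/55z².

Solve |R(x)|<1 on ℝ⁻.
x=-0.37: |R|=0.6723
R=1: x+17/55x²=0 ⇒ x=−55/17=-3.2353; min R=1−1/(4·17/55)=0.1912>−1
Confirm numerically:
  x=-2.389: |R|=0.37508 <1
  x=-2.103: |R|=0.26399 <1
  x=-1.899: |R|=0.21564 <1
  x=-3.654: |R|=1.47289 >1
  x=-3.495: |R|=1.28055 >1
So |R|<1 on (-3.2353, 0).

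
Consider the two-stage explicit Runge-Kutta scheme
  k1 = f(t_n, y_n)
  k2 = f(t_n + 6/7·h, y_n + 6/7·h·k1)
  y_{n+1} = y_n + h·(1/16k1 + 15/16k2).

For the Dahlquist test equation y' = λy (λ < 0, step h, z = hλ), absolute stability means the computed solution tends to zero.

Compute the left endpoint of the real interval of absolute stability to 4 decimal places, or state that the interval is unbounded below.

left endpoint -1.2444.

Test eqn y'=λy, z=hλ:
  k1=λy_n ⇒ h·k1=z·y_n;  k2=λ(1+6/7z)y_n ⇒ h·k2=z(1+6/7z)y_n
  y_{n+1}/y_n = 1 + 1/16z + 15/16z(1+6/7z) = 1 + z + 45/56z²
  R(z) = 1 + z + 45/56z².

Boundary: |R(x)|=1, x<0.
x=-1.26: |R|=1.0157
R=1: x+45/56x²=0 ⇒ x=−56/45=-1.2444; min R=1−1/(4·45/56)=0.6889>−1
Confirm numerically:
  x=-1.163: |R|=0.92389 <1
  x=-1.137: |R|=0.90183 <1
  x=-1.098: |R|=0.87079 <1
  x=-0.552: |R|=0.69285 <1
  x=-1.765: |R|=1.73831 >1
  x=-1.760: |R|=1.72914 >1
  x=-1.456: |R|=1.24752 >1
Stable set (-1.2444, 0).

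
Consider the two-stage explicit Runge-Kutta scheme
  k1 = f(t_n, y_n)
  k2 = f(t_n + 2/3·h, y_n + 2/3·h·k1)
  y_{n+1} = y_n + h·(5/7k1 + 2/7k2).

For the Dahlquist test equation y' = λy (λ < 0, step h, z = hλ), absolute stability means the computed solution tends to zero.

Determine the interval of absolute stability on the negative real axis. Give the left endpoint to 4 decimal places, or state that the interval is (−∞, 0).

(-5.2500, 0).

Set f=λy, z=hλ:
  k1=λy_n ⇒ h·k1=z·y_n;  k2=λ(1+2/3z)y_n ⇒ h·k2=z(1+2/3z)y_n
  y_{n+1}/y_n = 1 + 5/7z + 2/7z(1+2/3z) = 1 + z + 4/21z²
  ⇒ R(z) = 1 + z + 4/21z².

Need |R(x)|<1, x<0.
x=-1.26: |R|=0.0424
R=1: x+4/21x²=0 ⇒ x=−21/4=-5.2500; min R=1−1/(4·4/21)=-0.3125>−1
Confirm numerically:
  x=-4.864: |R|=0.64238 <1
  x=-4.730: |R|=0.53150 <1
  x=-4.638: |R|=0.45934 <1
  x=-3.406: |R|=0.19632 <1
  x=-5.313: |R|=1.06376 >1
  x=-5.272: |R|=1.02209 >1
Stable set (-5.2500, 0).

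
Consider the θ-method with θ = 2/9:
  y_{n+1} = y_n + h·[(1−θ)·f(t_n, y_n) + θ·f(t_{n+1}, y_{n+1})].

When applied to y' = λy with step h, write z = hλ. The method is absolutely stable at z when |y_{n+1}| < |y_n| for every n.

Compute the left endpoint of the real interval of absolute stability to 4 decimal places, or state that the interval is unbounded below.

Test eqn y'=λy, z=hλ:
  y_{n+1} = y_n + z·[7/9·y_n + 2/9·y_{n+1}] ⇒ (1 − 2/9z)y_{n+1} = (1 + 7/9z)y_n
  R(z) = (1 + 7/9z)/(1 − 2/9z).

Boundary: |R(x)|=1, x<0.
x=-0.35: |R|=0.6753
R=−1: 1+7/9x = −1+2/9x ⇒ -5/9x=2 ⇒ x=2/(-5/9)=-3.6000
Confirm numerically:
  x=-2.871: |R|=0.75275 <1
  x=-2.554: |R|=0.62929 <1
  x=-2.385: |R|=0.55882 <1
  x=-4.178: |R|=1.16651 >1
  x=-4.165: |R|=1.16301 >1
  x=-3.958: |R|=1.10582 >1
Interval (-3.6000, 0).

z* = -3.6000.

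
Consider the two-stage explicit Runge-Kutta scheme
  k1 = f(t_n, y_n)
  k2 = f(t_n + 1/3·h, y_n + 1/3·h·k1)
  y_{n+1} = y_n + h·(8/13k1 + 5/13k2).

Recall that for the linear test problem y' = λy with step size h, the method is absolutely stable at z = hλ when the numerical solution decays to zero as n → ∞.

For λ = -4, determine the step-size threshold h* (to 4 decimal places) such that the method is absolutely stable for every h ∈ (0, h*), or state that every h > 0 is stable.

(-7.8000,0); λ=-4 ⇒ h* = (39/5)/4 = 1.9500.

Test eqn y'=λy, z=hλ:
  k1=λy_n ⇒ h·k1=z·y_n;  k2=λ(1+1/3z)y_n ⇒ h·k2=z(1+1/3z)y_n
  y_{n+1}/y_n = 1 + 8/13z + 5/13z(1+1/3z) = 1 + z + 5/39z²
  R(z) = 1 + z + 5/39z².

Solve |R(x)|<1 on ℝ⁻.
x=-0.83: |R|=0.2583
R=1: x+5/39x²=0 ⇒ x=−39/5=-7.8000; min R=1−1/(4·5/39)=-0.9500>−1
Confirm numerically:
  x=-6.645: |R|=0.01603 <1
  x=-5.975: |R|=0.39800 <1
  x=-4.805: |R|=0.84500 <1
  x=-8.165: |R|=1.38208 >1
  x=-8.145: |R|=1.36026 >1
  x=-8.010: |R|=1.21565 >1
Interval (-7.8000, 0).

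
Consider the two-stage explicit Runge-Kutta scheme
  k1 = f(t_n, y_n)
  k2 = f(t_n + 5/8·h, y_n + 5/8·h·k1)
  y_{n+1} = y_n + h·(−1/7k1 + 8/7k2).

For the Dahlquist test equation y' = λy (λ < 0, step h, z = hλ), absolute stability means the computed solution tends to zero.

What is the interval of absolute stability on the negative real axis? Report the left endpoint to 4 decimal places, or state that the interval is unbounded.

(-1.4000, 0).

Set f=λy, z=hλ:
  k1=λy_n ⇒ h·k1=z·y_n;  k2=λ(1+5/8z)y_n ⇒ h·k2=z(1+5/8z)y_n
  y_{n+1}/y_n = 1 − 1/7z + 8/7z(1+5/8z) = 1 + z + 5/7z²
  so R(z) = 1 + z + 5/7z².

Find x<0 with |R(x)|<1.
x=-0.8: |R|=0.6571
R=1: x+5/7x²=0 ⇒ x=−7/5=-1.4000; min R=1−1/(4·5/7)=0.6500>−1
Confirm numerically:
  x=-0.891: |R|=0.67606 <1
  x=-0.842: |R|=0.66440 <1
  x=-0.823: |R|=0.66081 <1
  x=-0.716: |R|=0.65018 <1
  x=-1.833: |R|=1.56692 >1
  x=-1.737: |R|=1.41812 >1
  x=-1.471: |R|=1.07460 >1
Interval (-1.4000, 0).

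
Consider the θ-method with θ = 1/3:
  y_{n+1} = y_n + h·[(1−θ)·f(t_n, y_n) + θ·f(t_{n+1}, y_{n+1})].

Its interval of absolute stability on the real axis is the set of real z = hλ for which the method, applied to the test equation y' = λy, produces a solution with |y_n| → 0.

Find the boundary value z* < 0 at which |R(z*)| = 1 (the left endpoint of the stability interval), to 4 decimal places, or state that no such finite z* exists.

With y'=λy (z=hλ):
  y_{n+1} = y_n + z·[2/3·y_n + 1/3·y_{n+1}] ⇒ (1 − 1/3z)y_{n+1} = (1 + 2/3z)y_n
  R(z) = (1 + 2/3z)/(1 − 1/3z).

Need |R(x)|<1, x<0.
x=-1.42: |R|=0.0362
R=−1: 1+2/3x = −1+1/3x ⇒ -1/3x=2 ⇒ x=2/(-1/3)=-6.0000
Confirm numerically:
  x=-5.735: |R|=0.96966 <1
  x=-5.313: |R|=0.91736 <1
  x=-3.728: |R|=0.66231 <1
  x=-2.582: |R|=0.38767 <1
  x=-6.576: |R|=1.06015 >1
  x=-6.282: |R|=1.03038 >1
Stable set (-6.0000, 0).

left endpoint -6.0000.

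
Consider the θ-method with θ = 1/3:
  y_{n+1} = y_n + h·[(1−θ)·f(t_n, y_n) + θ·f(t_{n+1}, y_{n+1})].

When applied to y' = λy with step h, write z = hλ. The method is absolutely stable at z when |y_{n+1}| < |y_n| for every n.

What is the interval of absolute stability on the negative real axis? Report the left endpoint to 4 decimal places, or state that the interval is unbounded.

z∈(-6.0000,0).

Set f=λy, z=hλ:
  y_{n+1} = y_n + z·[2/3·y_n + 1/3·y_{n+1}] ⇒ (1 − 1/3z)y_{n+1} = (1 + 2/3z)y_n
  so R(z) = (1 + 2/3z)/(1 − 1/3z).

Find x<0 with |R(x)|<1.
x=-1.06: |R|=0.2167
R=−1: 1+2/3x = −1+1/3x ⇒ -1/3x=2 ⇒ x=2/(-1/3)=-6.0000
Confirm numerically:
  x=-3.825: |R|=0.68132 <1
  x=-3.590: |R|=0.63429 <1
  x=-3.412: |R|=0.59638 <1
  x=-3.198: |R|=0.54792 <1
  x=-6.112: |R|=1.01229 >1
  x=-6.069: |R|=1.00761 >1
Stable set (-6.0000, 0).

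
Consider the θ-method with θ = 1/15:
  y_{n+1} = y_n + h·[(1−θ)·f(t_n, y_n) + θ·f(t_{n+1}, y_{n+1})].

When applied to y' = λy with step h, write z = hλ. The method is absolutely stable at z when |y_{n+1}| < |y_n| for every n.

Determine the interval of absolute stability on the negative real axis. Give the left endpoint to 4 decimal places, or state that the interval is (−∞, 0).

(-2.3077, 0).

On y'=λy, z=hλ:
  y_{n+1} = y_n + z·[14/15·y_n + 1/15·y_{n+1}] ⇒ (1 − 1/15z)y_{n+1} = (1 + 14/15z)y_n
  Hence R(z) = (1 + 14/15z)/(1 − 1/15z).

Solve |R(x)|<1 on ℝ⁻.
x=-1.41: |R|=0.2888
R=−1: 1+14/15x = −1+1/15x ⇒ -13/15x=2 ⇒ x=2/(-13/15)=-2.3077
Confirm numerically:
  x=-1.862: |R|=0.65639 <1
  x=-1.354: |R|=0.24190 <1
  x=-1.286: |R|=0.18445 <1
  x=-2.827: |R|=1.37870 >1
  x=-2.361: |R|=1.03992 >1
So |R|<1 on (-2.3077, 0).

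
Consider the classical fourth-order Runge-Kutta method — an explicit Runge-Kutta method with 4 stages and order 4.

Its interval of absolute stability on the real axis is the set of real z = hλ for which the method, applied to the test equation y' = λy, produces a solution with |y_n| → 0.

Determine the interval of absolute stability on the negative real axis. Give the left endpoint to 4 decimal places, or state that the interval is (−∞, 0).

z∈(-2.7853,0).

On y'=λy, z=hλ:
  order 4, 4-stage ⇒ R(z)=1+z+z^2/2+z^3/6+z^4/24
  (e.g. R(-1.38)=0.28530, |R|=0.28530)

Find x<0 with |R(x)|<1.
x=-1.38: |R|=0.2853
|R(-2.68)|=0.8525 |R(-1.17)|=0.3256 |R(-0.62)|=0.5386
Bisect:
  x_lo=-3.4171 |R|=2.4521  x_hi=-0.2448 |R|=0.7828
  mid=-1.83096 |R|=0.29050 →hi
  mid=-2.62402 |R|=0.78286 →hi
  mid=-3.02055 |R|=1.41664 →lo
  mid=-2.82229 |R|=1.05723 →lo
  mid=-2.72316 |R|=0.91029 →hi
  mid=-2.77272 |R|=0.98121 →hi
  mid=-2.79751 |R|=1.01857 →lo
  ...
  [-2.78531,-2.78512] ⇒ x*=-2.7853
Interval (-2.7853, 0).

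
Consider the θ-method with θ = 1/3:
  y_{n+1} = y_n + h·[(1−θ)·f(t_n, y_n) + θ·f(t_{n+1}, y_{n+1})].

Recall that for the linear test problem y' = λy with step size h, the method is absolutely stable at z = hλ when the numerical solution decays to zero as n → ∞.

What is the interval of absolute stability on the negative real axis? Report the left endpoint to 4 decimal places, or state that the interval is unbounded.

Set f=λy, z=hλ:
  y_{n+1} = y_n + z·[2/3·y_n + 1/3·y_{n+1}] ⇒ (1 − 1/3z)y_{n+1} = (1 + 2/3z)y_n
  ⇒ R(z) = (1 + 2/3z)/(1 − 1/3z).

Boundary: |R(x)|=1, x<0.
x=-1.33: |R|=0.0785
R=−1: 1+2/3x = −1+1/3x ⇒ -1/3x=2 ⇒ x=2/(-1/3)=-6.0000
Confirm numerically:
  x=-4.337: |R|=0.77334 <1
  x=-3.160: |R|=0.53896 <1
  x=-2.856: |R|=0.46311 <1
  x=-2.621: |R|=0.39886 <1
  x=-6.405: |R|=1.04306 >1
  x=-6.272: |R|=1.02934 >1
Stable set (-6.0000, 0).

(-6.0000, 0).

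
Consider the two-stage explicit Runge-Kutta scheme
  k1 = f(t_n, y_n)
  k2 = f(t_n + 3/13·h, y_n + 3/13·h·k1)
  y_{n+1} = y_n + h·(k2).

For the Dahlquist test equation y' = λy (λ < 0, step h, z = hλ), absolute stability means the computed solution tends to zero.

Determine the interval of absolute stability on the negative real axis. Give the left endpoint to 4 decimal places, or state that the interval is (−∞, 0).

z∈(-4.3333,0).

On y'=λy, z=hλ:
  k1=λy_n ⇒ h·k1=z·y_n;  k2=λ(1+3/13z)y_n ⇒ h·k2=z(1+3/13z)y_n
  y_{n+1}/y_n = 1 + z(1+3/13z) = 1 + z + 3/13z²
  Hence R(z) = 1 + z + 3/13z².

Need |R(x)|<1, x<0.
x=-0.32: |R|=0.7036
R=1: x+3/13x²=0 ⇒ x=−13/3=-4.3333; min R=1−1/(4·3/13)=-0.0833>−1
Confirm numerically:
  x=-2.369: |R|=0.07389 <1
  x=-1.914: |R|=0.06860 <1
  x=-1.821: |R|=0.05576 <1
  x=-4.470: |R|=1.14098 >1
  x=-4.372: |R|=1.03901 >1
So |R|<1 on (-4.3333, 0).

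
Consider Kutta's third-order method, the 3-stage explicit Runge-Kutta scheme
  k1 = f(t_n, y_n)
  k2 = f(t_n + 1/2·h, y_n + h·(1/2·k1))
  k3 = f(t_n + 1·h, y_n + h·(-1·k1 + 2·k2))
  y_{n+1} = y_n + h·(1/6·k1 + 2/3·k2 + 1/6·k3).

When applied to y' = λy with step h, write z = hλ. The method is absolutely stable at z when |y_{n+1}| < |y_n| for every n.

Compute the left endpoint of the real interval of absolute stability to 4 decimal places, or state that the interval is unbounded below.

Set f=λy, z=hλ:
  order 3, 3-stage ⇒ R(z)=1+z+z^2/2+z^3/6
  (e.g. R(-0.61)=0.53822, |R|=0.53822)

Solve |R(x)|<1 on ℝ⁻.
x=-0.61: |R|=0.5382
|R(-2.56)|=1.0794 |R(-1.47)|=0.0810 |R(-0.55)|=0.5735
Bisect:
  x_lo=-3.0858 |R|=2.2219  x_hi=-0.1141 |R|=0.8922
  mid=-1.59992 |R|=0.00261 →hi
  mid=-2.34285 |R|=0.74167 →hi
  mid=-2.71432 |R|=1.36352 →lo
  mid=-2.52858 |R|=1.02623 →lo
  mid=-2.43572 |R|=0.87776 →hi
  mid=-2.48215 |R|=0.95040 →hi
  mid=-2.50537 |R|=0.98791 →hi
  mid=-2.51697 |R|=1.00697 →lo
  mid=-2.51117 |R|=0.99741 →hi
  ...
  [-2.51280,-2.51262] ⇒ x*=-2.5127
Stable set (-2.5127, 0).

left endpoint -2.5127.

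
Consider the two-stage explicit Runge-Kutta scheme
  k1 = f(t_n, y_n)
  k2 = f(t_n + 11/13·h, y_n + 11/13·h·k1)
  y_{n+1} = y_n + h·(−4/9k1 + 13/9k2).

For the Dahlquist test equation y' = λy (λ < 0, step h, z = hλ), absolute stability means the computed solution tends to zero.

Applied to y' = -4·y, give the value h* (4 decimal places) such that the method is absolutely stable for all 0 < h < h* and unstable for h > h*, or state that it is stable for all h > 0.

With y'=λy (z=hλ):
  k1=λy_n ⇒ h·k1=z·y_n;  k2=λ(1+11/13z)y_n ⇒ h·k2=z(1+11/13z)y_n
  y_{n+1}/y_n = 1 − 4/9z + 13/9z(1+11/13z) = 1 + z + 11/9z²
  so R(z) = 1 + z + 11/9z².

Boundary: |R(x)|=1, x<0.
x=-1.03: |R|=1.2667
R=1: x+11/9x²=0 ⇒ x=−9/11=-0.8182; min R=1−1/(4·11/9)=0.7955>−1
Confirm numerically:
  x=-0.525: |R|=0.81188 <1
  x=-0.412: |R|=0.79546 <1
  x=-0.391: |R|=0.79585 <1
  x=-1.089: |R|=1.36046 >1
  x=-0.964: |R|=1.17181 >1
Stable set (-0.8182, 0).

(-0.8182,0); λ=-4 ⇒ h* = (9/11)/4 = 0.2045.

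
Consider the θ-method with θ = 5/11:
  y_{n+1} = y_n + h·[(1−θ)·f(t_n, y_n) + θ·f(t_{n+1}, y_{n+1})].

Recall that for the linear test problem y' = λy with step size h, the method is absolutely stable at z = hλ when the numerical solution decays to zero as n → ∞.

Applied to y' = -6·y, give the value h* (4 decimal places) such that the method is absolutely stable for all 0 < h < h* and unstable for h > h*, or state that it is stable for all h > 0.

On y'=λy, z=hλ:
  y_{n+1} = y_n + z·[6/11·y_n + 5/11·y_{n+1}] ⇒ (1 − 5/11z)y_{n+1} = (1 + 6/11z)y_n
  R(z) = (1 + 6/11z)/(1 − 5/11z).

Find x<0 with |R(x)|<1.
x=-1.79: |R|=0.0130
R=−1: 1+6/11x = −1+5/11x ⇒ -1/11x=2 ⇒ x=2/(-1/11)=-22.0000
Confirm numerically:
  x=-19.875: |R|=0.98075 <1
  x=-17.277: |R|=0.95150 <1
  x=-12.503: |R|=0.87082 <1
  x=-22.401: |R|=1.00326 >1
  x=-22.070: |R|=1.00058 >1
Stable set (-22.0000, 0).

(-22.0000,0); λ=-6 ⇒ h* = (22)/6 = 3.6667.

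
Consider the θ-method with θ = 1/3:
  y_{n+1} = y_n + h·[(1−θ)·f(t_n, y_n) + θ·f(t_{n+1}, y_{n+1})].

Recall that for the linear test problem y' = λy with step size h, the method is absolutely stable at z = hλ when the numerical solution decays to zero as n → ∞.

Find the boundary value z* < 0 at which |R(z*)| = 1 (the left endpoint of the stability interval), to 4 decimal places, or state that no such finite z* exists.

left endpoint -6.0000.

Set f=λy, z=hλ:
  y_{n+1} = y_n + z·[2/3·y_n + 1/3·y_{n+1}] ⇒ (1 − 1/3z)y_{n+1} = (1 + 2/3z)y_n
  ⇒ R(z) = (1 + 2/3z)/(1 − 1/3z).

Solve |R(x)|<1 on ℝ⁻.
x=-0.31: |R|=0.7190
R=−1: 1+2/3x = −1+1/3x ⇒ -1/3x=2 ⇒ x=2/(-1/3)=-6.0000
Confirm numerically:
  x=-5.441: |R|=0.93378 <1
  x=-5.041: |R|=0.88074 <1
  x=-2.809: |R|=0.45068 <1
  x=-6.388: |R|=1.04133 >1
  x=-6.254: |R|=1.02745 >1
Interval (-6.0000, 0).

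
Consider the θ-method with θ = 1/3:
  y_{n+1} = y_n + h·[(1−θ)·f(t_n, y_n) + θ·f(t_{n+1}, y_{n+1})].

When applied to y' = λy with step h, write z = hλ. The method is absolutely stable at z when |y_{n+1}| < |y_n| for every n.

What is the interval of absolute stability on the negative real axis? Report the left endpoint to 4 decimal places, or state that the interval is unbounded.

z∈(-6.0000,0).

Test eqn y'=λy, z=hλ:
  y_{n+1} = y_n + z·[2/3·y_n + 1/3·y_{n+1}] ⇒ (1 − 1/3z)y_{n+1} = (1 + 2/3z)y_n
  ⇒ R(z) = (1 + 2/3z)/(1 − 1/3z).

Boundary: |R(x)|=1, x<0.
x=-1.76: |R|=0.1092
R=−1: 1+2/3x = −1+1/3x ⇒ -1/3x=2 ⇒ x=2/(-1/3)=-6.0000
Confirm numerically:
  x=-5.936: |R|=0.99284 <1
  x=-4.756: |R|=0.83961 <1
  x=-3.468: |R|=0.60853 <1
  x=-6.361: |R|=1.03856 >1
  x=-6.068: |R|=1.00750 >1
So |R|<1 on (-6.0000, 0).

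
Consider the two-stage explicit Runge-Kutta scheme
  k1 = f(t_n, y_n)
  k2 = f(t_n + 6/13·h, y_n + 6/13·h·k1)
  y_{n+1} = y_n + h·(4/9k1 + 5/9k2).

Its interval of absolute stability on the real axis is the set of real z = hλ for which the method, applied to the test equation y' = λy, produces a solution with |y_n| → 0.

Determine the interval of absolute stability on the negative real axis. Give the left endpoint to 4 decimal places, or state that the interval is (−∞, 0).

(-3.9000, 0).

Set f=λy, z=hλ:
  k1=λy_n ⇒ h·k1=z·y_n;  k2=λ(1+6/13z)y_n ⇒ h·k2=z(1+6/13z)y_n
  y_{n+1}/y_n = 1 + 4/9z + 5/9z(1+6/13z) = 1 + z + 10/39z²
  so R(z) = 1 + z + 10/39z².

Boundary: |R(x)|=1, x<0.
x=-1.73: |R|=0.0374
R=1: x+10/39x²=0 ⇒ x=−39/10=-3.9000; min R=1−1/(4·10/39)=0.0250>−1
Confirm numerically:
  x=-3.722: |R|=0.83012 <1
  x=-2.697: |R|=0.16808 <1
  x=-2.515: |R|=0.10685 <1
  x=-4.204: |R|=1.32770 >1
  x=-3.927: |R|=1.02719 >1
So |R|<1 on (-3.9000, 0).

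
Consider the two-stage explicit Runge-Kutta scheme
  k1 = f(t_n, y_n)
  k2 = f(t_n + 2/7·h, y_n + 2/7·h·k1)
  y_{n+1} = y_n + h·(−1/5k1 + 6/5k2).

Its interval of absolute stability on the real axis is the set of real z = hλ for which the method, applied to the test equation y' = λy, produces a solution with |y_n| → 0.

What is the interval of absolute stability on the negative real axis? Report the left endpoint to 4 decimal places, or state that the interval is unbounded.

Set f=λy, z=hλ:
  k1=λy_n ⇒ h·k1=z·y_n;  k2=λ(1+2/7z)y_n ⇒ h·k2=z(1+2/7z)y_n
  y_{n+1}/y_n = 1 − 1/5z + 6/5z(1+2/7z) = 1 + z + 12/35z²
  ⇒ R(z) = 1 + z + 12/35z².

Need |R(x)|<1, x<0.
x=-0.81: |R|=0.4149
R=1: x+12/35x²=0 ⇒ x=−35/12=-2.9167; min R=1−1/(4·12/35)=0.2708>−1
Confirm numerically:
  x=-2.725: |R|=0.82093 <1
  x=-2.323: |R|=0.52717 <1
  x=-1.768: |R|=0.30371 <1
  x=-3.083: |R|=1.17582 >1
  x=-3.078: |R|=1.17026 >1
  x=-2.960: |R|=1.04398 >1
Stable set (-2.9167, 0).

z∈(-2.9167,0).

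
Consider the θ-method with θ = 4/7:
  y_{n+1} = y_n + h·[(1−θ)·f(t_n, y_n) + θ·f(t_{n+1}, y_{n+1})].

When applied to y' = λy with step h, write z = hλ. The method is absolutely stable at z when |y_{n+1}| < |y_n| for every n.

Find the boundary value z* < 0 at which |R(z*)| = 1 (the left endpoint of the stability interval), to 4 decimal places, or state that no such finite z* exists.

unbounded; (−∞, 0).

Test eqn y'=λy, z=hλ:
  y_{n+1} = y_n + z·[3/7·y_n + 4/7·y_{n+1}] ⇒ (1 − 4/7z)y_{n+1} = (1 + 3/7z)y_n
  R(z) = (1 + 3/7z)/(1 − 4/7z).

Solve |R(x)|<1 on ℝ⁻.
x=-0.51: |R|=0.6051
x=-2: |R|=0.0667
x=-10: |R|=0.4894
x=-100: |R|=0.7199
θ=4/7≥1/2 ⇒ |1+3/7x|<|1−4/7x| ∀x<0 ⇒ interval (−∞,0).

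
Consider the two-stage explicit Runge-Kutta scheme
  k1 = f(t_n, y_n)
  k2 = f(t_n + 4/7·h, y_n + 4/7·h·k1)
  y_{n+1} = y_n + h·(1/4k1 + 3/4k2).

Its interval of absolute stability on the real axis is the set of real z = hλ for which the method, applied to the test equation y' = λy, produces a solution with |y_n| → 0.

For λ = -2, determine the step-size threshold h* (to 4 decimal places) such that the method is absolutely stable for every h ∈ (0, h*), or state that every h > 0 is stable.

(-2.3333,0); λ=-2 ⇒ h* = (7/3)/2 = 1.1667.

Test eqn y'=λy, z=hλ:
  k1=λy_n ⇒ h·k1=z·y_n;  k2=λ(1+4/7z)y_n ⇒ h·k2=z(1+4/7z)y_n
  y_{n+1}/y_n = 1 + 1/4z + 3/4z(1+4/7z) = 1 + z + 3/7z²
  R(z) = 1 + z + 3/7z².

Find x<0 with |R(x)|<1.
x=-1.3: |R|=0.4243
R=1: x+3/7x²=0 ⇒ x=−7/3=-2.3333; min R=1−1/(4·3/7)=0.4167>−1
Confirm numerically:
  x=-2.254: |R|=0.92336 <1
  x=-1.506: |R|=0.46602 <1
  x=-1.143: |R|=0.41691 <1
  x=-0.951: |R|=0.43660 <1
  x=-2.532: |R|=1.21558 >1
  x=-2.522: |R|=1.20392 >1
Stable set (-2.3333, 0).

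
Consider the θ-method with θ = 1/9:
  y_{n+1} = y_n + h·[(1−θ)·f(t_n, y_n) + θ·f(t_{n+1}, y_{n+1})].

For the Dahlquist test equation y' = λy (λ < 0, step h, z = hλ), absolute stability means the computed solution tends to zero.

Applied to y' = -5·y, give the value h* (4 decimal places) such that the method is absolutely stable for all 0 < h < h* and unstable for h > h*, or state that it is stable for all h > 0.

(-2.5714,0); λ=-5 ⇒ h* = (18/7)/5 = 0.5143.

Set f=λy, z=hλ:
  y_{n+1} = y_n + z·[8/9·y_n + 1/9·y_{n+1}] ⇒ (1 − 1/9z)y_{n+1} = (1 + 8/9z)y_n
  ⇒ R(z) = (1 + 8/9z)/(1 − 1/9z).

Need |R(x)|<1, x<0.
x=-0.85: |R|=0.2234
R=−1: 1+8/9x = −1+1/9x ⇒ -7/9x=2 ⇒ x=2/(-7/9)=-2.5714
Confirm numerically:
  x=-2.289: |R|=0.82487 <1
  x=-2.214: |R|=0.77689 <1
  x=-1.973: |R|=0.61824 <1
  x=-2.755: |R|=1.10932 >1
  x=-2.616: |R|=1.02686 >1
Interval (-2.5714, 0).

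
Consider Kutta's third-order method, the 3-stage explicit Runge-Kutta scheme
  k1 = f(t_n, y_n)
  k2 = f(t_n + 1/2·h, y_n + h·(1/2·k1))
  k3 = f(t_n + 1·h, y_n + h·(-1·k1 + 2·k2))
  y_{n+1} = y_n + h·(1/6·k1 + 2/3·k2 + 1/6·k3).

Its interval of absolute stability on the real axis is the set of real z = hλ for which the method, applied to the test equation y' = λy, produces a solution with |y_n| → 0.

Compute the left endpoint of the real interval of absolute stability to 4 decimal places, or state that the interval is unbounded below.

Test eqn y'=λy, z=hλ:
  order 3, 3-stage ⇒ R(z)=1+z+z^2/2+z^3/6
  (e.g. R(-0.76)=0.45564, |R|=0.45564)

Solve |R(x)|<1 on ℝ⁻.
x=-0.76: |R|=0.4556
|R(-1.78)|=0.1358 |R(-1.45)|=0.0931 |R(-0.71)|=0.4824
Bisect:
  x_lo=-3.0443 |R|=2.1128  x_hi=-0.2313 |R|=0.7934
  mid=-1.63779 |R|=0.02880 →hi
  mid=-2.34105 |R|=0.73915 →hi
  mid=-2.69268 |R|=1.32131 →lo
  mid=-2.51686 |R|=1.00678 →lo
  mid=-2.42896 |R|=0.86745 →hi
  mid=-2.47291 |R|=0.93569 →hi
  mid=-2.49489 |R|=0.97088 →hi
  mid=-2.50588 |R|=0.98874 →hi
  mid=-2.51137 |R|=0.99774 →hi
  mid=-2.51412 |R|=1.00226 →lo
  ...
  [-2.51291,-2.51274] ⇒ x*=-2.5127
Interval (-2.5127, 0).

left endpoint -2.5127.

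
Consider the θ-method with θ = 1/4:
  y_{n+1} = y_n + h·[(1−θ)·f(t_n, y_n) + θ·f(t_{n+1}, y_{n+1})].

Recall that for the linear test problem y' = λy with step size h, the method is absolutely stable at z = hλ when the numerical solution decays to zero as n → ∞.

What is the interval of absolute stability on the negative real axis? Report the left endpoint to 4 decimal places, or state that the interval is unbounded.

Set f=λy, z=hλ:
  y_{n+1} = y_n + z·[3/4·y_n + 1/4·y_{n+1}] ⇒ (1 − 1/4z)y_{n+1} = (1 + 3/4z)y_n
  so R(z) = (1 + 3/4z)/(1 − 1/4z).

Find x<0 with |R(x)|<1.
x=-1.28: |R|=0.0303
R=−1: 1+3/4x = −1+1/4x ⇒ -1/2x=2 ⇒ x=2/(-1/2)=-4.0000
Confirm numerically:
  x=-3.860: |R|=0.96438 <1
  x=-3.613: |R|=0.89833 <1
  x=-2.471: |R|=0.52743 <1
  x=-4.409: |R|=1.09728 >1
  x=-4.319: |R|=1.07669 >1
  x=-4.290: |R|=1.06996 >1
So |R|<1 on (-4.0000, 0).

z∈(-4.0000,0).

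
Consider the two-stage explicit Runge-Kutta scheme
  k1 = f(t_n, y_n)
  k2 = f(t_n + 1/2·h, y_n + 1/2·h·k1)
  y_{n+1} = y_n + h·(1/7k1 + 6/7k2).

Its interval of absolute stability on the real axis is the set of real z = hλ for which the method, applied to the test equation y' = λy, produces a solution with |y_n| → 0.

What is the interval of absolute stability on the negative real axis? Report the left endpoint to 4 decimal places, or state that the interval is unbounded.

(-2.3333, 0).

On y'=λy, z=hλ:
  k1=λy_n ⇒ h·k1=z·y_n;  k2=λ(1+1/2z)y_n ⇒ h·k2=z(1+1/2z)y_n
  y_{n+1}/y_n = 1 + 1/7z + 6/7z(1+1/2z) = 1 + z + 3/7z²
  Hence R(z) = 1 + z + 3/7z².

Need |R(x)|<1, x<0.
x=-0.98: |R|=0.4316
R=1: x+3/7x²=0 ⇒ x=−7/3=-2.3333; min R=1−1/(4·3/7)=0.4167>−1
Confirm numerically:
  x=-2.177: |R|=0.85414 <1
  x=-2.113: |R|=0.80047 <1
  x=-1.644: |R|=0.51432 <1
  x=-1.009: |R|=0.42732 <1
  x=-2.698: |R|=1.42166 >1
  x=-2.458: |R|=1.13133 >1
So |R|<1 on (-2.3333, 0).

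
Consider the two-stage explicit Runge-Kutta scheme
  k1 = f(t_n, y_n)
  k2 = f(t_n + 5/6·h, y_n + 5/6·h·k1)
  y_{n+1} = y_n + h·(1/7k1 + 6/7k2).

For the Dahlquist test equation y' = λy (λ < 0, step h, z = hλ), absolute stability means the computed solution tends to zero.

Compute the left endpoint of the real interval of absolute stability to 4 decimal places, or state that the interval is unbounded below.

left endpoint -1.4000.

With y'=λy (z=hλ):
  k1=λy_n ⇒ h·k1=z·y_n;  k2=λ(1+5/6z)y_n ⇒ h·k2=z(1+5/6z)y_n
  y_{n+1}/y_n = 1 + 1/7z + 6/7z(1+5/6z) = 1 + z + 5/7z²
  R(z) = 1 + z + 5/7z².

Solve |R(x)|<1 on ℝ⁻.
x=-1.46: |R|=1.0626
R=1: x+5/7x²=0 ⇒ x=−7/5=-1.4000; min R=1−1/(4·5/7)=0.6500>−1
Confirm numerically:
  x=-1.352: |R|=0.95365 <1
  x=-1.024: |R|=0.72498 <1
  x=-0.861: |R|=0.66851 <1
  x=-0.845: |R|=0.66502 <1
  x=-1.981: |R|=1.82212 >1
  x=-1.746: |R|=1.43151 >1
Interval (-1.4000, 0).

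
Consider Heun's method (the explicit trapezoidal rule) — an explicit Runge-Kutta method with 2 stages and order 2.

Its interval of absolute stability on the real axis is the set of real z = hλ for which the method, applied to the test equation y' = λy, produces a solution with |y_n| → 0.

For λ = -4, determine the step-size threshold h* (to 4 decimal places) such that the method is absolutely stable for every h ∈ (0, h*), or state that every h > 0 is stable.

(-2.0000,0); λ=-4 ⇒ h* = 0.5000.

On y'=λy, z=hλ:
  order 2, 2-stage ⇒ R(z)=1+z+z^2/2
  (e.g. R(-1.49)=0.62005, |R|=0.62005)

Need |R(x)|<1, x<0.
x=-1.49: |R|=0.6200
|R(-1.74)|=0.7738 |R(-1.16)|=0.5128 |R(-0.84)|=0.5128
Bisect:
  x_lo=-2.8346 |R|=2.1828  x_hi=-0.3677 |R|=0.6999
  mid=-1.60113 |R|=0.68068 →hi
  mid=-2.21785 |R|=1.24158 →lo
  mid=-1.90949 |R|=0.91359 →hi
  mid=-2.06367 |R|=1.06569 →lo
  mid=-1.98658 |R|=0.98667 →hi
  mid=-2.02512 |R|=1.02544 →lo
  mid=-2.00585 |R|=1.00587 →lo
  mid=-1.99621 |R|=0.99622 →hi
  mid=-2.00103 |R|=1.00103 →lo
  mid=-1.99862 |R|=0.99862 →hi
  ...
  [-2.00013,-1.99998] ⇒ x*=-2.0000
Interval (-2.0000, 0).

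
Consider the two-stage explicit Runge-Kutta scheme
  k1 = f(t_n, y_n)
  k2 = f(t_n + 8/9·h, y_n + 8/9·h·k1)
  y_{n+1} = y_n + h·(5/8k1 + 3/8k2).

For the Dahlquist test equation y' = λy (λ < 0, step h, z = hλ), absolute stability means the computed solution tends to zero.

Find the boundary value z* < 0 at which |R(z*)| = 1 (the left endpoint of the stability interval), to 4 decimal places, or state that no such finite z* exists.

With y'=λy (z=hλ):
  k1=λy_n ⇒ h·k1=z·y_n;  k2=λ(1+8/9z)y_n ⇒ h·k2=z(1+8/9z)y_n
  y_{n+1}/y_n = 1 + 5/8z + 3/8z(1+8/9z) = 1 + z + 1/3z²
  so R(z) = 1 + z + 1/3z².

Find x<0 with |R(x)|<1.
x=-0.35: |R|=0.6908
R=1: x+1/3x²=0 ⇒ x=−3=-3.0000; min R=1−1/(4·1/3)=0.2500>−1
Confirm numerically:
  x=-2.970: |R|=0.97030 <1
  x=-2.885: |R|=0.88941 <1
  x=-1.956: |R|=0.31931 <1
  x=-1.912: |R|=0.30658 <1
  x=-3.548: |R|=1.64810 >1
  x=-3.359: |R|=1.40196 >1
So |R|<1 on (-3.0000, 0).

z* = -3.0000.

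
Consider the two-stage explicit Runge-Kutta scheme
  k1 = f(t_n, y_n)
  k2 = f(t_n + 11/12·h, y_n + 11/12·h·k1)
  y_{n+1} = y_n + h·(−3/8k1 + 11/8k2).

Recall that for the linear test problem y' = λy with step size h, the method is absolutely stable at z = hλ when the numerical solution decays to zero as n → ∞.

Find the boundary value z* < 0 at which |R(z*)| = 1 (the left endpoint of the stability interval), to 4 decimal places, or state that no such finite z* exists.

z* = -0.7934.

On y'=λy, z=hλ:
  k1=λy_n ⇒ h·k1=z·y_n;  k2=λ(1+11/12z)y_n ⇒ h·k2=z(1+11/12z)y_n
  y_{n+1}/y_n = 1 − 3/8z + 11/8z(1+11/12z) = 1 + z + 121/96z²
  Hence R(z) = 1 + z + 121/96z².

Boundary: |R(x)|=1, x<0.
x=-0.91: |R|=1.1338
R=1: x+121/96x²=0 ⇒ x=−96/121=-0.7934; min R=1−1/(4·121/96)=0.8017>−1
Confirm numerically:
  x=-0.742: |R|=0.95194 <1
  x=-0.620: |R|=0.86450 <1
  x=-0.345: |R|=0.80502 <1
  x=-0.338: |R|=0.80600 <1
  x=-0.999: |R|=1.25890 >1
  x=-0.880: |R|=1.09607 >1
So |R|<1 on (-0.7934, 0).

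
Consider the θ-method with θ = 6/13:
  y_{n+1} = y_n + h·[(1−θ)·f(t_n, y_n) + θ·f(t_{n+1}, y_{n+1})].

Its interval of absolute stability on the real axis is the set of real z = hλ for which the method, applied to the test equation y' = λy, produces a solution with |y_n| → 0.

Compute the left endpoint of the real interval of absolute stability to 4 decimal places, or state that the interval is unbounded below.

z* = -26.0000.

On y'=λy, z=hλ:
  y_{n+1} = y_n + z·[7/13·y_n + 6/13·y_{n+1}] ⇒ (1 − 6/13z)y_{n+1} = (1 + 7/13z)y_n
  Hence R(z) = (1 + 7/13z)/(1 − 6/13z).

Solve |R(x)|<1 on ℝ⁻.
x=-0.93: |R|=0.3493
R=−1: 1+7/13x = −1+6/13x ⇒ -1/13x=2 ⇒ x=2/(-1/13)=-26.0000
Confirm numerically:
  x=-21.546: |R|=0.96869 <1
  x=-13.877: |R|=0.87406 <1
  x=-12.449: |R|=0.84547 <1
  x=-26.557: |R|=1.00323 >1
  x=-26.080: |R|=1.00047 >1
So |R|<1 on (-26.0000, 0).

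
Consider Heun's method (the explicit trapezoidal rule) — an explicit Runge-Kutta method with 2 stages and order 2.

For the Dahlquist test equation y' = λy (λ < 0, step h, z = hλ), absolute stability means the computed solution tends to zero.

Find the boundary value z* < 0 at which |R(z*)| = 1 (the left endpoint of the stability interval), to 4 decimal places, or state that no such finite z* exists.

left endpoint -2.0000.

On y'=λy, z=hλ:
  order 2, 2-stage ⇒ R(z)=1+z+z^2/2
  (e.g. R(-1.36)=0.56480, |R|=0.56480)

Need |R(x)|<1, x<0.
x=-1.36: |R|=0.5648
|R(-1.35)|=0.5613 |R(-1.29)|=0.5421 |R(-0.72)|=0.5392
Bisect:
  x_lo=-2.5020 |R|=1.6281  x_hi=-0.2288 |R|=0.7974
  mid=-1.36540 |R|=0.56676 →hi
  mid=-1.93373 |R|=0.93592 →hi
  mid=-2.21789 |R|=1.24162 →lo
  mid=-2.07581 |R|=1.07868 →lo
  mid=-2.00477 |R|=1.00478 →lo
  mid=-1.96925 |R|=0.96972 →hi
  mid=-1.98701 |R|=0.98709 →hi
  mid=-1.99589 |R|=0.99589 →hi
  mid=-2.00033 |R|=1.00033 →lo
  ...
  [-2.00005,-1.99991] ⇒ x*=-2.0000
Stable set (-2.0000, 0).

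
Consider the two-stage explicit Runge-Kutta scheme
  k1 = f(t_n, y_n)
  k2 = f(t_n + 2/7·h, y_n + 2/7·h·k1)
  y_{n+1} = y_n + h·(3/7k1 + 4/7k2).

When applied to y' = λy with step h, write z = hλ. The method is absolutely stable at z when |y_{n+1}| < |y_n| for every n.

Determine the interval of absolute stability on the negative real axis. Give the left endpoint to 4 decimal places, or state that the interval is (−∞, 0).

With y'=λy (z=hλ):
  k1=λy_n ⇒ h·k1=z·y_n;  k2=λ(1+2/7z)y_n ⇒ h·k2=z(1+2/7z)y_n
  y_{n+1}/y_n = 1 + 3/7z + 4/7z(1+2/7z) = 1 + z + 8/49z²
  R(z) = 1 + z + 8/49z².

Solve |R(x)|<1 on ℝ⁻.
x=-1.33: |R|=0.0412
R=1: x+8/49x²=0 ⇒ x=−49/8=-6.1250; min R=1−1/(4·8/49)=-0.5312>−1
Confirm numerically:
  x=-4.603: |R|=0.14380 <1
  x=-3.919: |R|=0.41148 <1
  x=-2.729: |R|=0.51309 <1
  x=-6.277: |R|=1.15577 >1
  x=-6.257: |R|=1.13484 >1
Interval (-6.1250, 0).

(-6.1250, 0).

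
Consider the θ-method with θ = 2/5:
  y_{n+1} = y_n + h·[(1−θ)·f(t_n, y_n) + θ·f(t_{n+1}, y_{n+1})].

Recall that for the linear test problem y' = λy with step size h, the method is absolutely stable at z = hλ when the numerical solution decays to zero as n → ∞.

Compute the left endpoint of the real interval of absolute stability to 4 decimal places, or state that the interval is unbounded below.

With y'=λy (z=hλ):
  y_{n+1} = y_n + z·[3/5·y_n + 2/5·y_{n+1}] ⇒ (1 − 2/5z)y_{n+1} = (1 + 3/5z)y_n
  Hence R(z) = (1 + 3/5z)/(1 − 2/5z).

Solve |R(x)|<1 on ℝ⁻.
x=-0.63: |R|=0.4968
R=−1: 1+3/5x = −1+2/5x ⇒ -1/5x=2 ⇒ x=2/(-1/5)=-10.0000
Confirm numerically:
  x=-6.498: |R|=0.80540 <1
  x=-5.154: |R|=0.68343 <1
  x=-4.429: |R|=0.59799 <1
  x=-10.350: |R|=1.01362 >1
  x=-10.200: |R|=1.00787 >1
  x=-10.131: |R|=1.00519 >1
Interval (-10.0000, 0).

z* = -10.0000.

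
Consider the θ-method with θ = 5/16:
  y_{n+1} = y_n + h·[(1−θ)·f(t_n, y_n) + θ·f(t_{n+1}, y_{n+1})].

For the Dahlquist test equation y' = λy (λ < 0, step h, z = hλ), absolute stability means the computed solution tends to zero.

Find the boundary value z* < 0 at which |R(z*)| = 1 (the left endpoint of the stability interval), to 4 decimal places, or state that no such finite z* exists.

left endpoint -5.3333.

Set f=λy, z=hλ:
  y_{n+1} = y_n + z·[11/16·y_n + 5/16·y_{n+1}] ⇒ (1 − 5/16z)y_{n+1} = (1 + 11/16z)y_n
  so R(z) = (1 + 11/16z)/(1 − 5/16z).

Find x<0 with |R(x)|<1.
x=-0.8: |R|=0.3600
R=−1: 1+11/16x = −1+5/16x ⇒ -3/8x=2 ⇒ x=2/(-3/8)=-5.3333
Confirm numerically:
  x=-3.802: |R|=0.73756 <1
  x=-3.432: |R|=0.65597 <1
  x=-2.917: |R|=0.52598 <1
  x=-2.516: |R|=0.40854 <1
  x=-5.734: |R|=1.05382 >1
  x=-5.704: |R|=1.04996 >1
  x=-5.487: |R|=1.02123 >1
Stable set (-5.3333, 0).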